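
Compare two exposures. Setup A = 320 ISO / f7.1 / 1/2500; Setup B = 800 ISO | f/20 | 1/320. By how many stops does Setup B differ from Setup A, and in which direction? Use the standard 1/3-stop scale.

1 1/3 stops brighter

Aperture: f/7.1 → f/8 → f/9 → f/10 → f/11 → f/13 → f/14 → f/16 → f/18 → f/20 — 3 stops narrower (darker).
Shutter speed: 1/2500 → 1/2000 → 1/1600 → 1/1250 → 1/1000 → 1/800 → 1/640 → 1/500 → 1/400 → 1/320 — 3 stops longer (brighter).
ISO: 320 → 400 → 500 → 640 → 800 — 1 1/3 stops raised (brighter).
Net: −3 +3 +1 1/3 = +1 1/3 stops.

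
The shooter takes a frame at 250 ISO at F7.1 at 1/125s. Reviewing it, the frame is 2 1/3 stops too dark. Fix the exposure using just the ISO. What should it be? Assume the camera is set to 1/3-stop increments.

ISO 1250

Underexposed by 2 1/3 stops → need 2 1/3 stops brighter.
ISO: 250 → 320 → 400 → 500 → 640 → 800 → 1000 → 1250.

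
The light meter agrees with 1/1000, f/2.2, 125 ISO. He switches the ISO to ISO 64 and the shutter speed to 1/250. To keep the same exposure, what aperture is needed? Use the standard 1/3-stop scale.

f/3.2

ISO: 125 → 100 → 80 → 64 — 1 stop dropped (darker).
Shutter speed: 1/1000 → 1/800 → 1/640 → 1/500 → 1/400 → 1/320 → 1/250 — 2 stops longer (brighter).
Net change so far: 1 stop brighter. Offset with the aperture: f/2.2 → f/2.5 → f/2.8 → f/3.2.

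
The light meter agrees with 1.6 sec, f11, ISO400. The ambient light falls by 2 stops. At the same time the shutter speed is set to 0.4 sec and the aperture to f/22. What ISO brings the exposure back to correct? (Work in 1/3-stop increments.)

ISO 25600

Scene light: 2 stops darker.
Shutter speed: 1.6 → 1.3 → 1 → 0.8 → 0.6 → 0.5 → 0.4 — 2 stops shorter (darker).
Aperture: f/11 → f/13 → f/14 → f/16 → f/18 → f/20 → f/22 — 2 stops smaller aperture (darker).
Net so far: 6 stops darker. ISO: 400 → 500 → 640 → 800 → 1000 → 1250 → 1600 → 2000 → 2500 → 3200 → 4000 → 5000 → 6400 → 8000 → 10000 → 12800 → 16000 → 20000 → 25600.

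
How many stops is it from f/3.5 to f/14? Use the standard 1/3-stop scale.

f/3.5 → f/4 → f/4.5 → f/5 → f/5.6 → f/6.3 → f/7.1 → f/8 → f/9 → f/10 → f/11 → f/13 → f/14 — count the steps: 12 third-stops = 4 stops.

4 stops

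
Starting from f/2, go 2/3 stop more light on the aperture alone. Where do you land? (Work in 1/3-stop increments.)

Aperture: f/2 → f/1.8 → f/1.6 — 2/3 stop wider (brighter).

f/1.6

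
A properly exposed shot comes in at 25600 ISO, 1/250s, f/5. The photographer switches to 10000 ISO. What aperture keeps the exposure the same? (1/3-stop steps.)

ISO: 25600 → 20000 → 16000 → 12800 → 10000 — 1 1/3 stops dropped (darker).
Need 1 1/3 stops brighter from the aperture: f/5 → f/4.5 → f/4 → f/3.5 → f/3.2.

f/3.2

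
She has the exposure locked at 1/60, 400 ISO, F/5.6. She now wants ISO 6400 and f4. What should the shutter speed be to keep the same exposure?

1/2000s

ISO: 400 → 800 → 1600 → 3200 → 6400 — 4 stops raised (brighter).
Aperture: f/5.6 → f/4 — 1 stop wider (brighter).
Net change so far: 5 stops brighter. Offset with the shutter speed: 1/60 → 1/125 → 1/250 → 1/500 → 1/1000 → 1/2000.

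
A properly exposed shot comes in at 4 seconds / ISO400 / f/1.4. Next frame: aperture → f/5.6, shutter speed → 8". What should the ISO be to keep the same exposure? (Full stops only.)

Aperture: f/1.4 → f/2 → f/2.8 → f/4 → f/5.6 — 4 stops narrower (darker).
Shutter speed: 4 → 8 — 1 stop longer (brighter).
Net change so far: 3 stops darker. Offset with the ISO: 400 → 800 → 1600 → 3200.

ISO 3200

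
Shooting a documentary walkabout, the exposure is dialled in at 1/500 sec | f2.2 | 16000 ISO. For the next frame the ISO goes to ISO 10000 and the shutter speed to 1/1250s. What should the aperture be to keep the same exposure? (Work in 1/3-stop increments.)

f/1.1

ISO: 16000 → 12800 → 10000 — 2/3 stop dropped (darker).
Shutter speed: 1/500 → 1/640 → 1/800 → 1/1000 → 1/1250 — 1 1/3 stops shorter (darker).
Net change so far: 2 stops darker. Offset with the aperture: f/2.2 → f/2 → f/1.8 → f/1.6 → f/1.4 → f/1.2 → f/1.1.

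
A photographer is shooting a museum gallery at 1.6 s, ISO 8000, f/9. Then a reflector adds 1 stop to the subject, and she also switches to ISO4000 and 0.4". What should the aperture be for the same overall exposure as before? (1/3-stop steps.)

f/4.5

Scene light: 1 stop brighter.
ISO: 8000 → 6400 → 5000 → 4000 — 1 stop lower (darker).
Shutter speed: 1.6 → 1.3 → 1 → 0.8 → 0.6 → 0.5 → 0.4 — 2 stops faster (darker).
Net so far: 2 stops darker. Aperture: f/9 → f/8 → f/7.1 → f/6.3 → f/5.6 → f/5 → f/4.5.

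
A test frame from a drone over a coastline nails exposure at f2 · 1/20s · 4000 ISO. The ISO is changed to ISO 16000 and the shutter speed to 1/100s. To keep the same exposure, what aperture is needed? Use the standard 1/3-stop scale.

f/1.8

ISO: 4000 → 5000 → 6400 → 8000 → 10000 → 12800 → 16000 — 2 stops raised (brighter).
Shutter speed: 1/20 → 1/25 → 1/30 → 1/40 → 1/50 → 1/60 → 1/80 → 1/100 — 2 1/3 stops shorter (darker).
Net change so far: 1/3 stop darker. Offset with the aperture: f/2 → f/1.8.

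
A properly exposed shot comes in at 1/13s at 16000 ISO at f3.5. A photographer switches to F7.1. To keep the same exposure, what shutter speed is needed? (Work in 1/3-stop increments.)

0.3 s

Aperture: f/3.5 → f/4 → f/4.5 → f/5 → f/5.6 → f/6.3 → f/7.1 — 2 stops narrower (darker).
Need 2 stops brighter from the shutter speed: 1/13 → 1/10 → 1/8 → 1/6 → 1/5 → 1/4 → 0.3.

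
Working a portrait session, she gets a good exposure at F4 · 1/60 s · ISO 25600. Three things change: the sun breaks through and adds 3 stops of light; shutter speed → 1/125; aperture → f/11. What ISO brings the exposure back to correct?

Scene light: 3 stops brighter.
Shutter speed: 1/60 → 1/125 — 1 stop shorter (darker).
Aperture: f/4 → f/5.6 → f/8 → f/11 — 3 stops narrower (darker).
Net so far: 1 stop darker. ISO: 25600 → 51200.

ISO 51200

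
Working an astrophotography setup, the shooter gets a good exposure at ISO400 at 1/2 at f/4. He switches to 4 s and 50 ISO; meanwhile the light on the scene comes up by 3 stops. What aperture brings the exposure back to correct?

Scene light: 3 stops brighter.
Shutter speed: 1/2 → 1 → 2 → 4 — 3 stops slower (brighter).
ISO: 400 → 200 → 100 → 50 — 3 stops lower (darker).
Net so far: 3 stops brighter. Aperture: f/4 → f/5.6 → f/8 → f/11.

f/11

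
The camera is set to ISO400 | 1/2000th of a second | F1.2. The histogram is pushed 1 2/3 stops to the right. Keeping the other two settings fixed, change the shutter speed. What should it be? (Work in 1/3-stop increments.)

Overexposed by 1 2/3 stops → need 1 2/3 stops darker.
Shutter speed: 1/2000 → 1/2500 → 1/3200 → 1/4000 → 1/5000 → 1/6400.

1/6400s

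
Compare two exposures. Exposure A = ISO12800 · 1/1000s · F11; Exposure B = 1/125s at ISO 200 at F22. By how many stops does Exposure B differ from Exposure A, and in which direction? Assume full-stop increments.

5 stops darker

Aperture: f/11 → f/16 → f/22 — 2 stops narrower (darker).
Shutter speed: 1/1000 → 1/500 → 1/250 → 1/125 — 3 stops slower (brighter).
ISO: 12800 → 6400 → 3200 → 1600 → 800 → 400 → 200 — 6 stops dropped (darker).
Net: −2 +3 −6 = −5 stops.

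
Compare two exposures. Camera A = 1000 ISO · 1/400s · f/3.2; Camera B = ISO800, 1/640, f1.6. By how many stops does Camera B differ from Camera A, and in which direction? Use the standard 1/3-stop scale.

Aperture: f/3.2 → f/2.8 → f/2.5 → f/2.2 → f/2 → f/1.8 → f/1.6 — 2 stops wider (brighter).
Shutter speed: 1/400 → 1/500 → 1/640 — 2/3 stop faster (darker).
ISO: 1000 → 800 — 1/3 stop dropped (darker).
Net: +2 −2/3 −1/3 = +1 stop.

1 stop brighter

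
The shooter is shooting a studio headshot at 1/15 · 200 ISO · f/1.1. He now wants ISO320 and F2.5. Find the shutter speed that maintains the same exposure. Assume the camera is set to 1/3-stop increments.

1/5s

ISO: 200 → 250 → 320 — 2/3 stop raised (brighter).
Aperture: f/1.1 → f/1.2 → f/1.4 → f/1.6 → f/1.8 → f/2 → f/2.2 → f/2.5 — 2 1/3 stops stopped down (darker).
Net change so far: 1 2/3 stops darker. Offset with the shutter speed: 1/15 → 1/13 → 1/10 → 1/8 → 1/6 → 1/5.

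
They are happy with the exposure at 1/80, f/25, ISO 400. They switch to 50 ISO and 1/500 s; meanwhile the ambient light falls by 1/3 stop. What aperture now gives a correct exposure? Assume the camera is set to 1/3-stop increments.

f/3.2

Scene light: 1/3 stop darker.
ISO: 400 → 320 → 250 → 200 → 160 → 125 → 100 → 80 → 64 → 50 — 3 stops lower (darker).
Shutter speed: 1/80 → 1/100 → 1/125 → 1/160 → 1/200 → 1/250 → 1/320 → 1/400 → 1/500 — 2 2/3 stops shorter (darker).
Net so far: 6 stops darker. Aperture: f/25 → f/22 → f/20 → f/18 → f/16 → f/14 → f/13 → f/11 → f/10 → f/9 → f/8 → f/7.1 → f/6.3 → f/5.6 → f/5 → f/4.5 → f/4 → f/3.5 → f/3.2.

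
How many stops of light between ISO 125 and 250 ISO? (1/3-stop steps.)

125 → 160 → 200 → 250 — count the steps: 3 third-stops = 1 stop.

1 stop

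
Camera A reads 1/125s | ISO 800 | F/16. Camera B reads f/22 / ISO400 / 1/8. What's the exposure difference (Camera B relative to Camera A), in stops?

Aperture: f/16 → f/22 — 1 stop stopped down (darker).
Shutter speed: 1/125 → 1/60 → 1/30 → 1/15 → 1/8 — 4 stops longer (brighter).
ISO: 800 → 400 — 1 stop lower (darker).
Net: −1 +4 −1 = +2 stops.

2 stops brighter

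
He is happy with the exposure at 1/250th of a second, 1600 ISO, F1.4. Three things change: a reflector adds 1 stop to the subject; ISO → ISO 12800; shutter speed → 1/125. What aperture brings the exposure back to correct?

f/8

Scene light: 1 stop brighter.
ISO: 1600 → 3200 → 6400 → 12800 — 3 stops raised (brighter).
Shutter speed: 1/250 → 1/125 — 1 stop slower (brighter).
Net so far: 5 stops brighter. Aperture: f/1.4 → f/2 → f/2.8 → f/4 → f/5.6 → f/8.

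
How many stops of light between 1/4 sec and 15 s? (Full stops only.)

1/4 → 1/2 → 1 → 2 → 4 → 8 → 15 — count the steps: 6 stops.

6 stops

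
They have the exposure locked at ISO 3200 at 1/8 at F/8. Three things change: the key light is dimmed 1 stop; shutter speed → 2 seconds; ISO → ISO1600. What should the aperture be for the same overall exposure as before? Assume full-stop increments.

Scene light: 1 stop darker.
Shutter speed: 1/8 → 1/4 → 1/2 → 1 → 2 — 4 stops longer (brighter).
ISO: 3200 → 1600 — 1 stop dropped (darker).
Net so far: 2 stops brighter. Aperture: f/8 → f/11 → f/16.

f/16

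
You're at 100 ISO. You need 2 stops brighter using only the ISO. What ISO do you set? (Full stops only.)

ISO: 100 → 200 → 400 — 2 stops raised (brighter).

ISO 400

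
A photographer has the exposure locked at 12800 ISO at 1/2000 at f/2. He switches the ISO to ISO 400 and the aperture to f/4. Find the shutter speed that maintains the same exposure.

1/15s

ISO: 12800 → 6400 → 3200 → 1600 → 800 → 400 — 5 stops dropped (darker).
Aperture: f/2 → f/2.8 → f/4 — 2 stops narrower (darker).
Net change so far: 7 stops darker. Offset with the shutter speed: 1/2000 → 1/1000 → 1/500 → 1/250 → 1/125 → 1/60 → 1/30 → 1/15.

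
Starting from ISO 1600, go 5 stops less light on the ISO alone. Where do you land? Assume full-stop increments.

ISO: 1600 → 800 → 400 → 200 → 100 → 50 — 5 stops lower (darker).

ISO 50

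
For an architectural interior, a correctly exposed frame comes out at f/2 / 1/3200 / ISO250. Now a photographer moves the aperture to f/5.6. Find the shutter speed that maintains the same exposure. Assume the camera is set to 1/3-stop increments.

1/400s

Aperture: f/2 → f/2.2 → f/2.5 → f/2.8 → f/3.2 → f/3.5 → f/4 → f/4.5 → f/5 → f/5.6 — 3 stops smaller aperture (darker).
Need 3 stops brighter from the shutter speed: 1/3200 → 1/2500 → 1/2000 → 1/1600 → 1/1250 → 1/1000 → 1/800 → 1/640 → 1/500 → 1/400.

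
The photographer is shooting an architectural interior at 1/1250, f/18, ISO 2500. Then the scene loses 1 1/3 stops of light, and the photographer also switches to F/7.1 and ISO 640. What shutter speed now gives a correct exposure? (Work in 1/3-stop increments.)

1/800s

Scene light: 1 1/3 stops darker.
Aperture: f/18 → f/16 → f/14 → f/13 → f/11 → f/10 → f/9 → f/8 → f/7.1 — 2 2/3 stops opened up (brighter).
ISO: 2500 → 2000 → 1600 → 1250 → 1000 → 800 → 640 — 2 stops dropped (darker).
Net so far: 2/3 stop darker. Shutter speed: 1/1250 → 1/1000 → 1/800.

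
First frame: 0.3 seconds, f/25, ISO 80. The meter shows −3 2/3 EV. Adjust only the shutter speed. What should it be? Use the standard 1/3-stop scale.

4 s

Underexposed by 3 2/3 stops → need 3 2/3 stops brighter.
Shutter speed: 0.3 → 0.4 → 0.5 → 0.6 → 0.8 → 1 → 1.3 → 1.6 → 2 → 2.5 → 3.2 → 4.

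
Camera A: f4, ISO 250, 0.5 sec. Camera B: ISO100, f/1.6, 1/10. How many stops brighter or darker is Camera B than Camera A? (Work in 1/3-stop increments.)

Aperture: f/4 → f/3.5 → f/3.2 → f/2.8 → f/2.5 → f/2.2 → f/2 → f/1.8 → f/1.6 — 2 2/3 stops wider (brighter).
Shutter speed: 0.5 → 0.4 → 0.3 → 1/4 → 1/5 → 1/6 → 1/8 → 1/10 — 2 1/3 stops faster (darker).
ISO: 250 → 200 → 160 → 125 → 100 — 1 1/3 stops lower (darker).
Net: +2 2/3 −2 1/3 −1 1/3 = −1 stop.

1 stop darker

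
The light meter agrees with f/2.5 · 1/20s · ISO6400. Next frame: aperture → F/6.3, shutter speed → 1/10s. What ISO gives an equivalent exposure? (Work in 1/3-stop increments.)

Aperture: f/2.5 → f/2.8 → f/3.2 → f/3.5 → f/4 → f/4.5 → f/5 → f/5.6 → f/6.3 — 2 2/3 stops narrower (darker).
Shutter speed: 1/20 → 1/15 → 1/13 → 1/10 — 1 stop longer (brighter).
Net change so far: 1 2/3 stops darker. Offset with the ISO: 6400 → 8000 → 10000 → 12800 → 16000 → 20000.

ISO 20000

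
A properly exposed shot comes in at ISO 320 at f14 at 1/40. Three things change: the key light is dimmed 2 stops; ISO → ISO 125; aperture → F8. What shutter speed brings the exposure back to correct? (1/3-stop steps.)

1/13s

Scene light: 2 stops darker.
ISO: 320 → 250 → 200 → 160 → 125 — 1 1/3 stops lower (darker).
Aperture: f/14 → f/13 → f/11 → f/10 → f/9 → f/8 — 1 2/3 stops larger aperture (brighter).
Net so far: 1 2/3 stops darker. Shutter speed: 1/40 → 1/30 → 1/25 → 1/20 → 1/15 → 1/13.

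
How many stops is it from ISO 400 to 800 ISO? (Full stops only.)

400 → 800 — count the steps: 1 stop.

1 stop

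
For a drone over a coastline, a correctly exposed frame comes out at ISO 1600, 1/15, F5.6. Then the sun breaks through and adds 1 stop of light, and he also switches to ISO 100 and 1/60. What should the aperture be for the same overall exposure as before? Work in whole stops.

f/1.0

Scene light: 1 stop brighter.
ISO: 1600 → 800 → 400 → 200 → 100 — 4 stops lower (darker).
Shutter speed: 1/15 → 1/30 → 1/60 — 2 stops shorter (darker).
Net so far: 5 stops darker. Aperture: f/5.6 → f/4 → f/2.8 → f/2 → f/1.4 → f/1.0.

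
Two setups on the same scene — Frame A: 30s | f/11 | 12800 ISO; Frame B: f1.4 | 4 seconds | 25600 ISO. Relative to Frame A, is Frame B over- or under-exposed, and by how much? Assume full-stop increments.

Aperture: f/11 → f/8 → f/5.6 → f/4 → f/2.8 → f/2 → f/1.4 — 6 stops wider (brighter).
Shutter speed: 30 → 15 → 8 → 4 — 3 stops faster (darker).
ISO: 12800 → 25600 — 1 stop raised (brighter).
Net: +6 −3 +1 = +4 stops.

4 stops brighter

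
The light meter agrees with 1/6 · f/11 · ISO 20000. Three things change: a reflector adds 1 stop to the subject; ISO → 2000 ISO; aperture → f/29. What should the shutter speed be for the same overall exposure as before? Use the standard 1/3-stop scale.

5 s

Scene light: 1 stop brighter.
ISO: 20000 → 16000 → 12800 → 10000 → 8000 → 6400 → 5000 → 4000 → 3200 → 2500 → 2000 — 3 1/3 stops lower (darker).
Aperture: f/11 → f/13 → f/14 → f/16 → f/18 → f/20 → f/22 → f/25 → f/29 — 2 2/3 stops smaller aperture (darker).
Net so far: 5 stops darker. Shutter speed: 1/6 → 1/5 → 1/4 → 0.3 → 0.4 → 0.5 → 0.6 → 0.8 → 1 → 1.3 → 1.6 → 2 → 2.5 → 3.2 → 4 → 5.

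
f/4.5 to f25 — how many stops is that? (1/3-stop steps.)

5 stops

f/4.5 → f/5 → f/5.6 → f/6.3 → f/7.1 → f/8 → f/9 → f/10 → f/11 → f/13 → f/14 → f/16 → f/18 → f/20 → f/22 → f/25 — count the steps: 15 third-stops = 5 stops.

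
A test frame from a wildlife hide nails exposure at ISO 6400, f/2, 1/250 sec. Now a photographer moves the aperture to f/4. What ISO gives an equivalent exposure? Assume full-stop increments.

ISO 25600

Aperture: f/2 → f/2.8 → f/4 — 2 stops stopped down (darker).
Need 2 stops brighter from the ISO: 6400 → 12800 → 25600.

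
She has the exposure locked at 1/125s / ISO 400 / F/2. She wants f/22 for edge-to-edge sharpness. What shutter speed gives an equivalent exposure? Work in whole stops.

Aperture: f/2 → f/2.8 → f/4 → f/5.6 → f/8 → f/11 → f/16 → f/22 — 7 stops narrower (darker).
Need 7 stops brighter from the shutter speed: 1/125 → 1/60 → 1/30 → 1/15 → 1/8 → 1/4 → 1/2 → 1.

1 s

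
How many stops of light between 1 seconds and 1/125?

1 → 1/2 → 1/4 → 1/8 → 1/15 → 1/30 → 1/60 → 1/125 — count the steps: 7 stops.

7 stops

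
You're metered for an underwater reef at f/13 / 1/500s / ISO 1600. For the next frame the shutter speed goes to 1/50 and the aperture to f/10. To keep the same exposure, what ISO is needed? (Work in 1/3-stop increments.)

Shutter speed: 1/500 → 1/400 → 1/320 → 1/250 → 1/200 → 1/160 → 1/125 → 1/100 → 1/80 → 1/60 → 1/50 — 3 1/3 stops slower (brighter).
Aperture: f/13 → f/11 → f/10 — 2/3 stop larger aperture (brighter).
Net change so far: 4 stops brighter. Offset with the ISO: 1600 → 1250 → 1000 → 800 → 640 → 500 → 400 → 320 → 250 → 200 → 160 → 125 → 100.

ISO 100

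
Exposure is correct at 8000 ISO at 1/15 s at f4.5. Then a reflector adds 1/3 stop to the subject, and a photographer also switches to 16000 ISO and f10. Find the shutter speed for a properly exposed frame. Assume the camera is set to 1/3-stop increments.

Scene light: 1/3 stop brighter.
ISO: 8000 → 10000 → 12800 → 16000 — 1 stop raised (brighter).
Aperture: f/4.5 → f/5 → f/5.6 → f/6.3 → f/7.1 → f/8 → f/9 → f/10 — 2 1/3 stops narrower (darker).
Net so far: 1 stop darker. Shutter speed: 1/15 → 1/13 → 1/10 → 1/8.

1/8s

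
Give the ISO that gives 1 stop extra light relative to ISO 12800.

ISO 25600

ISO: 12800 → 25600 — 1 stop higher (brighter).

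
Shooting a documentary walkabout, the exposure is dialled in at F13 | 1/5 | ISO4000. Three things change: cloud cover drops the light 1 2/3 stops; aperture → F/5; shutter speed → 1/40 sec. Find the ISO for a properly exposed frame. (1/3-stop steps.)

Scene light: 1 2/3 stops darker.
Aperture: f/13 → f/11 → f/10 → f/9 → f/8 → f/7.1 → f/6.3 → f/5.6 → f/5 — 2 2/3 stops wider (brighter).
Shutter speed: 1/5 → 1/6 → 1/8 → 1/10 → 1/13 → 1/15 → 1/20 → 1/25 → 1/30 → 1/40 — 3 stops shorter (darker).
Net so far: 2 stops darker. ISO: 4000 → 5000 → 6400 → 8000 → 10000 → 12800 → 16000.

ISO 16000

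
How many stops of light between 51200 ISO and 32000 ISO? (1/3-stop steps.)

2/3 stop

51200 → 40000 → 32000 — count the steps: 2 third-stops = 2/3 stop.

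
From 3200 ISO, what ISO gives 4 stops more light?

ISO: 3200 → 6400 → 12800 → 25600 → 51200 — 4 stops raised (brighter).

ISO 51200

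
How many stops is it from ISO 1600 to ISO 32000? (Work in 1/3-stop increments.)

1600 → 2000 → 2500 → 3200 → 4000 → 5000 → 6400 → 8000 → 10000 → 12800 → 16000 → 20000 → 25600 → 32000 — count the steps: 13 third-stops = 4 1/3 stops.

4 1/3 stops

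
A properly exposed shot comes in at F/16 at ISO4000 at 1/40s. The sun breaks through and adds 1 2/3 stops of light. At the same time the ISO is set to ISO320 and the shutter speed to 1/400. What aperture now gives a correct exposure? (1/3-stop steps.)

f/2.5

Scene light: 1 2/3 stops brighter.
ISO: 4000 → 3200 → 2500 → 2000 → 1600 → 1250 → 1000 → 800 → 640 → 500 → 400 → 320 — 3 2/3 stops dropped (darker).
Shutter speed: 1/40 → 1/50 → 1/60 → 1/80 → 1/100 → 1/125 → 1/160 → 1/200 → 1/250 → 1/320 → 1/400 — 3 1/3 stops shorter (darker).
Net so far: 5 1/3 stops darker. Aperture: f/16 → f/14 → f/13 → f/11 → f/10 → f/9 → f/8 → f/7.1 → f/6.3 → f/5.6 → f/5 → f/4.5 → f/4 → f/3.5 → f/3.2 → f/2.8 → f/2.5.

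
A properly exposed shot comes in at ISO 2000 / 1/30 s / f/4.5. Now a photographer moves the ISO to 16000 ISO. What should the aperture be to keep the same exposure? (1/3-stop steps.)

ISO: 2000 → 2500 → 3200 → 4000 → 5000 → 6400 → 8000 → 10000 → 12800 → 16000 — 3 stops raised (brighter).
Need 3 stops darker from the aperture: f/4.5 → f/5 → f/5.6 → f/6.3 → f/7.1 → f/8 → f/9 → f/10 → f/11 → f/13.

f/13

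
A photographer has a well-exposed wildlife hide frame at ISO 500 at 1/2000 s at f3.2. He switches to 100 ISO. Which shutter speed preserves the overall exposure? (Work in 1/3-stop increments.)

ISO: 500 → 400 → 320 → 250 → 200 → 160 → 125 → 100 — 2 1/3 stops dropped (darker).
Need 2 1/3 stops brighter from the shutter speed: 1/2000 → 1/1600 → 1/1250 → 1/1000 → 1/800 → 1/640 → 1/500 → 1/400.

1/400s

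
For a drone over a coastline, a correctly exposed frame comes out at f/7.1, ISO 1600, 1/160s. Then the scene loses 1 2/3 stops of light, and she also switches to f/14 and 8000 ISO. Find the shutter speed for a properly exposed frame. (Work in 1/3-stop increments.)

1/60s

Scene light: 1 2/3 stops darker.
Aperture: f/7.1 → f/8 → f/9 → f/10 → f/11 → f/13 → f/14 — 2 stops smaller aperture (darker).
ISO: 1600 → 2000 → 2500 → 3200 → 4000 → 5000 → 6400 → 8000 — 2 1/3 stops higher (brighter).
Net so far: 1 1/3 stops darker. Shutter speed: 1/160 → 1/125 → 1/100 → 1/80 → 1/60.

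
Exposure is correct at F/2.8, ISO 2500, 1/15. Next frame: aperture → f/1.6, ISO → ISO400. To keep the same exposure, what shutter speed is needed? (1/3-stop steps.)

Aperture: f/2.8 → f/2.5 → f/2.2 → f/2 → f/1.8 → f/1.6 — 1 2/3 stops opened up (brighter).
ISO: 2500 → 2000 → 1600 → 1250 → 1000 → 800 → 640 → 500 → 400 — 2 2/3 stops lower (darker).
Net change so far: 1 stop darker. Offset with the shutter speed: 1/15 → 1/13 → 1/10 → 1/8.

1/8s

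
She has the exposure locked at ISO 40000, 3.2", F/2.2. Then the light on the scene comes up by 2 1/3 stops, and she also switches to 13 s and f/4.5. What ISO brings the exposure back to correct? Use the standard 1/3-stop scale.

ISO 8000

Scene light: 2 1/3 stops brighter.
Shutter speed: 3.2 → 4 → 5 → 6 → 8 → 10 → 13 — 2 stops longer (brighter).
Aperture: f/2.2 → f/2.5 → f/2.8 → f/3.2 → f/3.5 → f/4 → f/4.5 — 2 stops narrower (darker).
Net so far: 2 1/3 stops brighter. ISO: 40000 → 32000 → 25600 → 20000 → 16000 → 12800 → 10000 → 8000.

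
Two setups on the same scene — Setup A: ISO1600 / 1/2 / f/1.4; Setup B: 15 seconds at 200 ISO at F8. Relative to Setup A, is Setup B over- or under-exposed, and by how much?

3 stops darker

Aperture: f/1.4 → f/2 → f/2.8 → f/4 → f/5.6 → f/8 — 5 stops smaller aperture (darker).
Shutter speed: 1/2 → 1 → 2 → 4 → 8 → 15 — 5 stops slower (brighter).
ISO: 1600 → 800 → 400 → 200 — 3 stops lower (darker).
Net: −5 +5 −3 = −3 stops.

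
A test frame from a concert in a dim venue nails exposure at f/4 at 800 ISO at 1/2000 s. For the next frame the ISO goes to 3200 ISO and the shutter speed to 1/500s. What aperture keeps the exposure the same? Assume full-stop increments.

f/16

ISO: 800 → 1600 → 3200 — 2 stops higher (brighter).
Shutter speed: 1/2000 → 1/1000 → 1/500 — 2 stops slower (brighter).
Net change so far: 4 stops brighter. Offset with the aperture: f/4 → f/5.6 → f/8 → f/11 → f/16.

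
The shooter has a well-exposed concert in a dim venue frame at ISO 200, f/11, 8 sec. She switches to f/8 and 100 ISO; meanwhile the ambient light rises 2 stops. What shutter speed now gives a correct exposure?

Scene light: 2 stops brighter.
Aperture: f/11 → f/8 — 1 stop larger aperture (brighter).
ISO: 200 → 100 — 1 stop dropped (darker).
Net so far: 2 stops brighter. Shutter speed: 8 → 4 → 2.

2 s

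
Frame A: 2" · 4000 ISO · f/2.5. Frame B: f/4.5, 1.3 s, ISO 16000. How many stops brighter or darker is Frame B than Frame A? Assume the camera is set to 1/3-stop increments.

1/3 stop darker

Aperture: f/2.5 → f/2.8 → f/3.2 → f/3.5 → f/4 → f/4.5 — 1 2/3 stops stopped down (darker).
Shutter speed: 2 → 1.6 → 1.3 — 2/3 stop shorter (darker).
ISO: 4000 → 5000 → 6400 → 8000 → 10000 → 12800 → 16000 — 2 stops raised (brighter).
Net: −1 2/3 −2/3 +2 = −1/3 stops.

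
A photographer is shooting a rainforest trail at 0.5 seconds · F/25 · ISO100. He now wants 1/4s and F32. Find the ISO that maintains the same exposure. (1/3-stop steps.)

ISO 320

Shutter speed: 0.5 → 0.4 → 0.3 → 1/4 — 1 stop faster (darker).
Aperture: f/25 → f/29 → f/32 — 2/3 stop narrower (darker).
Net change so far: 1 2/3 stops darker. Offset with the ISO: 100 → 125 → 160 → 200 → 250 → 320.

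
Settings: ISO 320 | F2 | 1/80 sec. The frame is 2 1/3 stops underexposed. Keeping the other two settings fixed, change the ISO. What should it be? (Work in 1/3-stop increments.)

ISO 1600

Underexposed by 2 1/3 stops → need 2 1/3 stops brighter.
ISO: 320 → 400 → 500 → 640 → 800 → 1000 → 1250 → 1600.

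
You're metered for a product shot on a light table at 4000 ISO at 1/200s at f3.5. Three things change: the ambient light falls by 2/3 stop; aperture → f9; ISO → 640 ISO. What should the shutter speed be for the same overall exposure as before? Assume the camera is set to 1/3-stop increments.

Scene light: 2/3 stop darker.
Aperture: f/3.5 → f/4 → f/4.5 → f/5 → f/5.6 → f/6.3 → f/7.1 → f/8 → f/9 — 2 2/3 stops smaller aperture (darker).
ISO: 4000 → 3200 → 2500 → 2000 → 1600 → 1250 → 1000 → 800 → 640 — 2 2/3 stops lower (darker).
Net so far: 6 stops darker. Shutter speed: 1/200 → 1/160 → 1/125 → 1/100 → 1/80 → 1/60 → 1/50 → 1/40 → 1/30 → 1/25 → 1/20 → 1/15 → 1/13 → 1/10 → 1/8 → 1/6 → 1/5 → 1/4 → 0.3.

0.3 s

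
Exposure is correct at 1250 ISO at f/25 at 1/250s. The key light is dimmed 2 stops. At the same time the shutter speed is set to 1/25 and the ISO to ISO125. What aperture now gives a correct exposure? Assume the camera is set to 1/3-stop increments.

Scene light: 2 stops darker.
Shutter speed: 1/250 → 1/200 → 1/160 → 1/125 → 1/100 → 1/80 → 1/60 → 1/50 → 1/40 → 1/30 → 1/25 — 3 1/3 stops longer (brighter).
ISO: 1250 → 1000 → 800 → 640 → 500 → 400 → 320 → 250 → 200 → 160 → 125 — 3 1/3 stops dropped (darker).
Net so far: 2 stops darker. Aperture: f/25 → f/22 → f/20 → f/18 → f/16 → f/14 → f/13.

f/13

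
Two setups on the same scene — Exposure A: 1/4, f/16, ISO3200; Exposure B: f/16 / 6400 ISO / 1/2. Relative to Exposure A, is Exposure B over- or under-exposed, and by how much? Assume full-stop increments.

2 stops brighter

Aperture: unchanged.
Shutter speed: 1/4 → 1/2 — 1 stop slower (brighter).
ISO: 3200 → 6400 — 1 stop higher (brighter).
Net: +1 +1 = +2 stops.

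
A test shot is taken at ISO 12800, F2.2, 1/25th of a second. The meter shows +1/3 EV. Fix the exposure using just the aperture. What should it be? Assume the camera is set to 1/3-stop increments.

Overexposed by 1/3 stop → need 1/3 stop darker.
Aperture: f/2.2 → f/2.5.

f/2.5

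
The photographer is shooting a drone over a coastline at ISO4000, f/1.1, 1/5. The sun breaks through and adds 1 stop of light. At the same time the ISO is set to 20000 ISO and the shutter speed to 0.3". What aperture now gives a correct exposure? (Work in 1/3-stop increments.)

Scene light: 1 stop brighter.
ISO: 4000 → 5000 → 6400 → 8000 → 10000 → 12800 → 16000 → 20000 — 2 1/3 stops higher (brighter).
Shutter speed: 1/5 → 1/4 → 0.3 — 2/3 stop slower (brighter).
Net so far: 4 stops brighter. Aperture: f/1.1 → f/1.2 → f/1.4 → f/1.6 → f/1.8 → f/2 → f/2.2 → f/2.5 → f/2.8 → f/3.2 → f/3.5 → f/4 → f/4.5.

f/4.5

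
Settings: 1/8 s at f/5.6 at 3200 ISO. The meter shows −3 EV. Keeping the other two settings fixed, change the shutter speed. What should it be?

1 s

Underexposed by 3 stops → need 3 stops brighter.
Shutter speed: 1/8 → 1/4 → 1/2 → 1.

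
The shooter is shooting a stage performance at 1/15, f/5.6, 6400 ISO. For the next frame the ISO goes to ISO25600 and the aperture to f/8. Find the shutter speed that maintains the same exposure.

1/30s

ISO: 6400 → 12800 → 25600 — 2 stops higher (brighter).
Aperture: f/5.6 → f/8 — 1 stop narrower (darker).
Net change so far: 1 stop brighter. Offset with the shutter speed: 1/15 → 1/30.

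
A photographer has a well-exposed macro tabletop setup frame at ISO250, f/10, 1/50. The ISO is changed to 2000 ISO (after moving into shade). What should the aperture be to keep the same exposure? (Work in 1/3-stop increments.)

f/29

ISO: 250 → 320 → 400 → 500 → 640 → 800 → 1000 → 1250 → 1600 → 2000 — 3 stops raised (brighter).
Need 3 stops darker from the aperture: f/10 → f/11 → f/13 → f/14 → f/16 → f/18 → f/20 → f/22 → f/25 → f/29.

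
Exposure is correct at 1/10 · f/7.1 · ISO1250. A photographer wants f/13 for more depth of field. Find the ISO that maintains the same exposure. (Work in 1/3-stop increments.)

ISO 4000

Aperture: f/7.1 → f/8 → f/9 → f/10 → f/11 → f/13 — 1 2/3 stops narrower (darker).
Need 1 2/3 stops brighter from the ISO: 1250 → 1600 → 2000 → 2500 → 3200 → 4000.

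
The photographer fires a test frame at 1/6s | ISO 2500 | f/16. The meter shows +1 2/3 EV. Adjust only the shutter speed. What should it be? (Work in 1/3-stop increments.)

1/20s

Overexposed by 1 2/3 stops → need 1 2/3 stops darker.
Shutter speed: 1/6 → 1/8 → 1/10 → 1/13 → 1/15 → 1/20.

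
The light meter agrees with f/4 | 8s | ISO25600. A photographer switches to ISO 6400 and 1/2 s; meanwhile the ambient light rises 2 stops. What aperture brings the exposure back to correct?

f/1.0

Scene light: 2 stops brighter.
ISO: 25600 → 12800 → 6400 — 2 stops lower (darker).
Shutter speed: 8 → 4 → 2 → 1 → 1/2 — 4 stops faster (darker).
Net so far: 4 stops darker. Aperture: f/4 → f/2.8 → f/2 → f/1.4 → f/1.0.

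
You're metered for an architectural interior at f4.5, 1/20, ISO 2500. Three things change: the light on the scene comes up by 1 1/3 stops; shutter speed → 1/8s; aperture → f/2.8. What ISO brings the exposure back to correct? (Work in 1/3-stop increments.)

Scene light: 1 1/3 stops brighter.
Shutter speed: 1/20 → 1/15 → 1/13 → 1/10 → 1/8 — 1 1/3 stops slower (brighter).
Aperture: f/4.5 → f/4 → f/3.5 → f/3.2 → f/2.8 — 1 1/3 stops larger aperture (brighter).
Net so far: 4 stops brighter. ISO: 2500 → 2000 → 1600 → 1250 → 1000 → 800 → 640 → 500 → 400 → 320 → 250 → 200 → 160.

ISO 160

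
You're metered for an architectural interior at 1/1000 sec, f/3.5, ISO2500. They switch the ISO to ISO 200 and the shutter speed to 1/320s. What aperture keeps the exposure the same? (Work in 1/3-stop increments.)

ISO: 2500 → 2000 → 1600 → 1250 → 1000 → 800 → 640 → 500 → 400 → 320 → 250 → 200 — 3 2/3 stops lower (darker).
Shutter speed: 1/1000 → 1/800 → 1/640 → 1/500 → 1/400 → 1/320 — 1 2/3 stops slower (brighter).
Net change so far: 2 stops darker. Offset with the aperture: f/3.5 → f/3.2 → f/2.8 → f/2.5 → f/2.2 → f/2 → f/1.8.

f/1.8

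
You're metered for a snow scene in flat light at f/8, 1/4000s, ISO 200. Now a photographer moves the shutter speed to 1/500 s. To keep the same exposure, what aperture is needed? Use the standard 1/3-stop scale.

Shutter speed: 1/4000 → 1/3200 → 1/2500 → 1/2000 → 1/1600 → 1/1250 → 1/1000 → 1/800 → 1/640 → 1/500 — 3 stops longer (brighter).
Need 3 stops darker from the aperture: f/8 → f/9 → f/10 → f/11 → f/13 → f/14 → f/16 → f/18 → f/20 → f/22.

f/22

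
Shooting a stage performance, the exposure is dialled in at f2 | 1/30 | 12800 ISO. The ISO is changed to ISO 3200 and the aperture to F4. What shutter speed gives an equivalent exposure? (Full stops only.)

1/2s

ISO: 12800 → 6400 → 3200 — 2 stops lower (darker).
Aperture: f/2 → f/2.8 → f/4 — 2 stops stopped down (darker).
Net change so far: 4 stops darker. Offset with the shutter speed: 1/30 → 1/15 → 1/8 → 1/4 → 1/2.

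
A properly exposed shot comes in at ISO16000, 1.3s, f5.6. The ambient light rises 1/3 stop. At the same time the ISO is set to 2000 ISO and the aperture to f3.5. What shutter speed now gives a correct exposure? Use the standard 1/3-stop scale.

3.2 s

Scene light: 1/3 stop brighter.
ISO: 16000 → 12800 → 10000 → 8000 → 6400 → 5000 → 4000 → 3200 → 2500 → 2000 — 3 stops lower (darker).
Aperture: f/5.6 → f/5 → f/4.5 → f/4 → f/3.5 — 1 1/3 stops opened up (brighter).
Net so far: 1 1/3 stops darker. Shutter speed: 1.3 → 1.6 → 2 → 2.5 → 3.2.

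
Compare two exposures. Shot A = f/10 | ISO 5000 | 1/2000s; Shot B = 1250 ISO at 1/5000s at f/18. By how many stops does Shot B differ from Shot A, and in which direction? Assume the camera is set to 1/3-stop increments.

Aperture: f/10 → f/11 → f/13 → f/14 → f/16 → f/18 — 1 2/3 stops stopped down (darker).
Shutter speed: 1/2000 → 1/2500 → 1/3200 → 1/4000 → 1/5000 — 1 1/3 stops shorter (darker).
ISO: 5000 → 4000 → 3200 → 2500 → 2000 → 1600 → 1250 — 2 stops dropped (darker).
Net: −1 2/3 −1 1/3 −2 = −5 stops.

5 stops darker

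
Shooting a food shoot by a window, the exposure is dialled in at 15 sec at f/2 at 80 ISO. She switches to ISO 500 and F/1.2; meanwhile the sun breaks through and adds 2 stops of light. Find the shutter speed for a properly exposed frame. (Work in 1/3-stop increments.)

Scene light: 2 stops brighter.
ISO: 80 → 100 → 125 → 160 → 200 → 250 → 320 → 400 → 500 — 2 2/3 stops raised (brighter).
Aperture: f/2 → f/1.8 → f/1.6 → f/1.4 → f/1.2 — 1 1/3 stops larger aperture (brighter).
Net so far: 6 stops brighter. Shutter speed: 15 → 13 → 10 → 8 → 6 → 5 → 4 → 3.2 → 2.5 → 2 → 1.6 → 1.3 → 1 → 0.8 → 0.6 → 0.5 → 0.4 → 0.3 → 1/4.

1/4s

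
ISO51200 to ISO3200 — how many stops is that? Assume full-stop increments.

4 stops

51200 → 25600 → 12800 → 6400 → 3200 — count the steps: 4 stops.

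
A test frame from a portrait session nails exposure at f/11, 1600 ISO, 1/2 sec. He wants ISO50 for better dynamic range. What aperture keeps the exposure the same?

f/2

ISO: 1600 → 800 → 400 → 200 → 100 → 50 — 5 stops dropped (darker).
Need 5 stops brighter from the aperture: f/11 → f/8 → f/5.6 → f/4 → f/2.8 → f/2.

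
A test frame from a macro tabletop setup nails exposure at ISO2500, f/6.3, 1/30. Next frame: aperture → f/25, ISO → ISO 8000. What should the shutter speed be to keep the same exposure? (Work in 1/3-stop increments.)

Aperture: f/6.3 → f/7.1 → f/8 → f/9 → f/10 → f/11 → f/13 → f/14 → f/16 → f/18 → f/20 → f/22 → f/25 — 4 stops smaller aperture (darker).
ISO: 2500 → 3200 → 4000 → 5000 → 6400 → 8000 — 1 2/3 stops raised (brighter).
Net change so far: 2 1/3 stops darker. Offset with the shutter speed: 1/30 → 1/25 → 1/20 → 1/15 → 1/13 → 1/10 → 1/8 → 1/6.

1/6s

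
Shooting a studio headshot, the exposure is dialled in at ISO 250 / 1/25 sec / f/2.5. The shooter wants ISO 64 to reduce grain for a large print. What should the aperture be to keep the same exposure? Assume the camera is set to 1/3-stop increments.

f/1.2

ISO: 250 → 200 → 160 → 125 → 100 → 80 → 64 — 2 stops lower (darker).
Need 2 stops brighter from the aperture: f/2.5 → f/2.2 → f/2 → f/1.8 → f/1.6 → f/1.4 → f/1.2.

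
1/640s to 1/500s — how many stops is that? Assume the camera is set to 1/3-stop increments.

1/3 stop

1/640 → 1/500 — count the steps: 1 third-stops = 1/3 stop.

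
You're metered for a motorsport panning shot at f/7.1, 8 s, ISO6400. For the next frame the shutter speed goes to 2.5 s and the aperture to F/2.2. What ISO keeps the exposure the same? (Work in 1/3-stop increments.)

ISO 2000

Shutter speed: 8 → 6 → 5 → 4 → 3.2 → 2.5 — 1 2/3 stops shorter (darker).
Aperture: f/7.1 → f/6.3 → f/5.6 → f/5 → f/4.5 → f/4 → f/3.5 → f/3.2 → f/2.8 → f/2.5 → f/2.2 — 3 1/3 stops larger aperture (brighter).
Net change so far: 1 2/3 stops brighter. Offset with the ISO: 6400 → 5000 → 4000 → 3200 → 2500 → 2000.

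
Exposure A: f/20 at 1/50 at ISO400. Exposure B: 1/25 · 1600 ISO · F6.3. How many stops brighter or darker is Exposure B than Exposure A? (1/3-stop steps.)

Aperture: f/20 → f/18 → f/16 → f/14 → f/13 → f/11 → f/10 → f/9 → f/8 → f/7.1 → f/6.3 — 3 1/3 stops larger aperture (brighter).
Shutter speed: 1/50 → 1/40 → 1/30 → 1/25 — 1 stop longer (brighter).
ISO: 400 → 500 → 640 → 800 → 1000 → 1250 → 1600 — 2 stops higher (brighter).
Net: +3 1/3 +1 +2 = +6 1/3 stops.

6 1/3 stops brighter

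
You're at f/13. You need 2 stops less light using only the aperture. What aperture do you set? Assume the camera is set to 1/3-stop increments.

f/25

Aperture: f/13 → f/14 → f/16 → f/18 → f/20 → f/22 → f/25 — 2 stops stopped down (darker).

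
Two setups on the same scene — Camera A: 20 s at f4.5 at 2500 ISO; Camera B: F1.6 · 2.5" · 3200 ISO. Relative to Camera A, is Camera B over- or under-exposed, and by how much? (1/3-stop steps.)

1/3 stop brighter

Aperture: f/4.5 → f/4 → f/3.5 → f/3.2 → f/2.8 → f/2.5 → f/2.2 → f/2 → f/1.8 → f/1.6 — 3 stops larger aperture (brighter).
Shutter speed: 20 → 15 → 13 → 10 → 8 → 6 → 5 → 4 → 3.2 → 2.5 — 3 stops faster (darker).
ISO: 2500 → 3200 — 1/3 stop higher (brighter).
Net: +3 −3 +1/3 = +1/3 stops.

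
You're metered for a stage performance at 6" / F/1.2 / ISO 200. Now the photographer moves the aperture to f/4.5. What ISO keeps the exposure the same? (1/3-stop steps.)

ISO 2500

Aperture: f/1.2 → f/1.4 → f/1.6 → f/1.8 → f/2 → f/2.2 → f/2.5 → f/2.8 → f/3.2 → f/3.5 → f/4 → f/4.5 — 3 2/3 stops narrower (darker).
Need 3 2/3 stops brighter from the ISO: 200 → 250 → 320 → 400 → 500 → 640 → 800 → 1000 → 1250 → 1600 → 2000 → 2500.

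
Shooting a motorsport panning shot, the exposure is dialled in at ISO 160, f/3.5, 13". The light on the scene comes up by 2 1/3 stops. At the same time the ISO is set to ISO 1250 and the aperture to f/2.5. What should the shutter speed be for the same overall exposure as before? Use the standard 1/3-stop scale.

Scene light: 2 1/3 stops brighter.
ISO: 160 → 200 → 250 → 320 → 400 → 500 → 640 → 800 → 1000 → 1250 — 3 stops higher (brighter).
Aperture: f/3.5 → f/3.2 → f/2.8 → f/2.5 — 1 stop larger aperture (brighter).
Net so far: 6 1/3 stops brighter. Shutter speed: 13 → 10 → 8 → 6 → 5 → 4 → 3.2 → 2.5 → 2 → 1.6 → 1.3 → 1 → 0.8 → 0.6 → 0.5 → 0.4 → 0.3 → 1/4 → 1/5 → 1/6.

1/6s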